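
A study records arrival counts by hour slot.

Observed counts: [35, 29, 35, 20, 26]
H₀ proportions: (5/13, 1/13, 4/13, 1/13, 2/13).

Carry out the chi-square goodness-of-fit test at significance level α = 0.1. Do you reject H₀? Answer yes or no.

reject H₀: yes

n = 145; E_i = n·p_i = [55.77, 11.15, 44.62, 11.15, 22.31]
χ² = (35−55.77)²/55.77 + (29−11.15)²/11.15 + (35−44.62)²/44.62 + (20−11.15)²/11.15 + (26−22.31)²/22.31 = 45.9879
df = 4
p-value (upper-tail) = 0.00000
At α=0.1: p < α → reject H₀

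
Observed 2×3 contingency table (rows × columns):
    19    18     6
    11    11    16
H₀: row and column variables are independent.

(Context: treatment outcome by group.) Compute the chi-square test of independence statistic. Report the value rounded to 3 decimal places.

Row totals [43, 38], col totals [30, 29, 22], n=81
χ² = (19−15.93)²/15.93 + (18−15.40)²/15.40 + (6−11.68)²/11.68 + (11−14.07)²/14.07 + (11−13.60)²/13.60 + (16−10.32)²/10.32 = 8.0906
df = 2

test statistic = 8.091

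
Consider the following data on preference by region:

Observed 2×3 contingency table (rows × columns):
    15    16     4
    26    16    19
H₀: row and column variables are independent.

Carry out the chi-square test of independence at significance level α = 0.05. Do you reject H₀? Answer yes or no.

reject H₀: yes

Row totals [35, 61], col totals [41, 32, 23], n=96
χ² = (15−14.95)²/14.95 + (16−11.67)²/11.67 + (4−8.39)²/8.39 + (26−26.05)²/26.05 + (16−20.33)²/20.33 + (19−14.61)²/14.61 = 6.1427
df = 2
p-value (upper-tail) = 0.04636
At α=0.05: p < α → reject H₀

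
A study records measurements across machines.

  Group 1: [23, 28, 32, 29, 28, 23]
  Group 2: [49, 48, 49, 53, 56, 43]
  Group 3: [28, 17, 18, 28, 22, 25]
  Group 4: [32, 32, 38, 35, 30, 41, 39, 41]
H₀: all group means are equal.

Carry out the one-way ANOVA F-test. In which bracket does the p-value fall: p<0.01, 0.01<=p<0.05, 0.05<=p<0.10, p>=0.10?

Group means [27.17, 49.67, 23.00, 36.00], grand mean 34.115
SSB = Σnᵢ(x̄ᵢ−x̄)² = 2510.487; SSW = ΣΣ(x−x̄ᵢ)² = 410.167
MSB = 2510.487/3 = 836.8291; MSW = 410.167/22 = 18.6439
F = MSB/MSW = 44.8848
df = (3, 22)
p-value (upper-tail) = 0.00000
→ bracket: p<0.01

p-value bracket: p<0.01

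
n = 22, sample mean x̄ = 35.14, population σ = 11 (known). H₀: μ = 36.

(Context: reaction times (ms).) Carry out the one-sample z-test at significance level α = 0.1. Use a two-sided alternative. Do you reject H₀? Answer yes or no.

SE = σ/√n = 11/√22 = 2.3452
z = (x̄−μ₀)/SE = (35.14−36)/2.3452 = -0.3667
p-value (two-sided) = 0.71384
At α=0.1: p ≥ α → fail to reject H₀

reject H₀: no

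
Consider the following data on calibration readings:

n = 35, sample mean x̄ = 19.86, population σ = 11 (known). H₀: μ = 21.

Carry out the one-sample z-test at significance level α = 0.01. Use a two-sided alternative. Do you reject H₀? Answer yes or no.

reject H₀: no

SE = σ/√n = 11/√35 = 1.8593
z = (x̄−μ₀)/SE = (19.86−21)/1.8593 = -0.6131
p-value (two-sided) = 0.53980
At α=0.01: p ≥ α → fail to reject H₀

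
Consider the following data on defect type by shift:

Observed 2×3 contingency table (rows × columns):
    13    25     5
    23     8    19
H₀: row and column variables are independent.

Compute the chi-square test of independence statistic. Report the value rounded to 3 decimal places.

test statistic = 19.284

Row totals [43, 50], col totals [36, 33, 24], n=93
χ² = (13−16.65)²/16.65 + (25−15.26)²/15.26 + (5−11.10)²/11.10 + (23−19.35)²/19.35 + (8−17.74)²/17.74 + (19−12.90)²/12.90 = 19.2844
df = 2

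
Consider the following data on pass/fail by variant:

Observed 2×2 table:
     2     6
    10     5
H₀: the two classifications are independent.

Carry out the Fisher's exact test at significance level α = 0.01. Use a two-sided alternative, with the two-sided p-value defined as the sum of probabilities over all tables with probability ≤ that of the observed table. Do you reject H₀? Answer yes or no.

Margins: r₁=8, r₂=15, c₁=12, c₂=11, n=23
p_obs = C(8,2)·C(15,10)/C(23,12); sum pmf over tables with pmf ≤ p_obs
p-value (two-sided) = 0.08938
At α=0.01: p ≥ α → fail to reject H₀

reject H₀: no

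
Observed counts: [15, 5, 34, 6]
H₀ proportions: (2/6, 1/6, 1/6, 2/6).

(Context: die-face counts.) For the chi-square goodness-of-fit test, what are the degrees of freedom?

df = k − 1 = 4 − 1 = 3

degrees of freedom = 3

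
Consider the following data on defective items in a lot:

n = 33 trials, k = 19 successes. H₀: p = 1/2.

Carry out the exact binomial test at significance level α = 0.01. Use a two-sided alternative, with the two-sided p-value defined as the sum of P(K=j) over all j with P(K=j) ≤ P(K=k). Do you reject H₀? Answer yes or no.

reject H₀: no

Exact binomial: n=33, k=19, p₀=1/2=0.5000
P(X=j) = C(n,j)·p₀^j·(1−p₀)^(n−j); p = Σ P(X=j) over j with P(X=j) ≤ P(X=19)
p-value (two-sided) = 0.48685
At α=0.01: p ≥ α → fail to reject H₀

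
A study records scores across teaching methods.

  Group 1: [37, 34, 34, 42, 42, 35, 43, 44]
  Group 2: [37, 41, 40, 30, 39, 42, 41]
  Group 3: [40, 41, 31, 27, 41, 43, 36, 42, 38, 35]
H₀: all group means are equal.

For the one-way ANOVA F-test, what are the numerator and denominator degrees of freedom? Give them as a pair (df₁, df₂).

degrees of freedom = [2, 22]

k = 3 groups, N = 25 total
df = (k−1, N−k) = (3−1, 25−3) = (2, 22)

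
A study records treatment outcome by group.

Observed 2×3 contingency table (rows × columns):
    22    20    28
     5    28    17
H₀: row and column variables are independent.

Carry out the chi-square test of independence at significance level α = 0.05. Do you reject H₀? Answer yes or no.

Row totals [70, 50], col totals [27, 48, 45], n=120
χ² = (22−15.75)²/15.75 + (20−28.00)²/28.00 + (28−26.25)²/26.25 + (5−11.25)²/11.25 + (28−20.00)²/20.00 + (17−18.75)²/18.75 = 11.7181
df = 2
p-value (upper-tail) = 0.00285
At α=0.05: p < α → reject H₀

reject H₀: yes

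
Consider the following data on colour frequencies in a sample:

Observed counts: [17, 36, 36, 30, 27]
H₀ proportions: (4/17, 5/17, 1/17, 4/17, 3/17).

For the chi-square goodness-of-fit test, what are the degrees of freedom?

df = k − 1 = 5 − 1 = 4

degrees of freedom = 4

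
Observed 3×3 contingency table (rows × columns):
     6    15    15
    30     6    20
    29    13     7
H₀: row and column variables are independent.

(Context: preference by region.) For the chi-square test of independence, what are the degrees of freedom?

df = (r−1)(c−1) = (3−1)·(3−1) = 4

degrees of freedom = 4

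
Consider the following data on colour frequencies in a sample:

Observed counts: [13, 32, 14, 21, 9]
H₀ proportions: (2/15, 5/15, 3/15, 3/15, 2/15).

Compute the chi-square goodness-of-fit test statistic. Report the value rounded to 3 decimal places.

test statistic = 2.371

n = 89; E_i = n·p_i = [11.87, 29.67, 17.80, 17.80, 11.87]
χ² = (13−11.87)²/11.87 + (32−29.67)²/29.67 + (14−17.80)²/17.80 + (21−17.80)²/17.80 + (9−11.87)²/11.87 = 2.3708
df = 4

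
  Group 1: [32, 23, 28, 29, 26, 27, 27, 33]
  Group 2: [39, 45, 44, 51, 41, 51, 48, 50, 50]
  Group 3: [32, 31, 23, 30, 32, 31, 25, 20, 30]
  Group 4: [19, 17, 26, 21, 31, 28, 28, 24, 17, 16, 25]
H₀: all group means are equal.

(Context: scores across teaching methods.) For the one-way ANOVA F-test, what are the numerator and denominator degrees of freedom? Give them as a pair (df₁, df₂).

k = 4 groups, N = 37 total
df = (k−1, N−k) = (4−1, 37−4) = (3, 33)

degrees of freedom = [3, 33]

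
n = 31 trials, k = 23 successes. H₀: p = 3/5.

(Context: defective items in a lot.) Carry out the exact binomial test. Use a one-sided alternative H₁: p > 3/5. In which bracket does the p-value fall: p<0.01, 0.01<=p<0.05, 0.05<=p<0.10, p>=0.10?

Exact binomial: n=31, k=23, p₀=3/5=0.6000
P(X≥23) from Σ C(n,i)·p₀^i·(1−p₀)^(n−i)
p-value (one-sided, H₁ greater) = 0.07382
→ bracket: 0.05<=p<0.10

p-value bracket: 0.05<=p<0.10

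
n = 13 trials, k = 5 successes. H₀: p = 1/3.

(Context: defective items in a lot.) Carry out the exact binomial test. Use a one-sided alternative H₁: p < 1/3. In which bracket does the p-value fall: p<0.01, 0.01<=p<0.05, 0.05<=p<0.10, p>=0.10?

p-value bracket: p>=0.10

Exact binomial: n=13, k=5, p₀=1/3=0.3333
P(X≤5) from Σ C(n,i)·p₀^i·(1−p₀)^(n−i)
p-value (one-sided, H₁ less) = 0.75869
→ bracket: p>=0.10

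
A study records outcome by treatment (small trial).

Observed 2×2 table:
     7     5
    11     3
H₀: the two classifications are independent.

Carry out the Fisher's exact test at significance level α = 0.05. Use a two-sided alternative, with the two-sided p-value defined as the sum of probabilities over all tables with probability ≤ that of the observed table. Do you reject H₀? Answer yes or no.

reject H₀: no

Margins: r₁=12, r₂=14, c₁=18, c₂=8, n=26
p_obs = C(12,7)·C(14,11)/C(26,18); sum pmf over tables with pmf ≤ p_obs
p-value (two-sided) = 0.40092
At α=0.05: p ≥ α → fail to reject H₀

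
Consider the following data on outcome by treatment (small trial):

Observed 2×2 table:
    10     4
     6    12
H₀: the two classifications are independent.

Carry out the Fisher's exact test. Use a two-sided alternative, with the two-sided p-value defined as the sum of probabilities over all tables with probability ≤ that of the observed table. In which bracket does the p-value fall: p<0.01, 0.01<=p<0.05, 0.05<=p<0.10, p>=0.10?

p-value bracket: 0.05<=p<0.10

Margins: r₁=14, r₂=18, c₁=16, c₂=16, n=32
p_obs = C(14,10)·C(18,6)/C(32,16); sum pmf over tables with pmf ≤ p_obs
p-value (two-sided) = 0.07317
→ bracket: 0.05<=p<0.10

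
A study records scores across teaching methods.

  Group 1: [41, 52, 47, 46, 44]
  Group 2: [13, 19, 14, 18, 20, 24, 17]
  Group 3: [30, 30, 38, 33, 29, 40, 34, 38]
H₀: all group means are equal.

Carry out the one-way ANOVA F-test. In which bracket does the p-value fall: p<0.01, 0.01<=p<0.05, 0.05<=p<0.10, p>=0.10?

p-value bracket: p<0.01

Group means [46.00, 17.86, 34.00], grand mean 31.350
SSB = Σnᵢ(x̄ᵢ−x̄)² = 2403.693; SSW = ΣΣ(x−x̄ᵢ)² = 274.857
MSB = 2403.693/2 = 1201.8464; MSW = 274.857/17 = 16.1681
F = MSB/MSW = 74.3346
df = (2, 17)
p-value (upper-tail) = 0.00000
→ bracket: p<0.01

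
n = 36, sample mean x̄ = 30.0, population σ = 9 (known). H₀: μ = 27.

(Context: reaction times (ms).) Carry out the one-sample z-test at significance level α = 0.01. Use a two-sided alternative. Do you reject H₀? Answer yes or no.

SE = σ/√n = 9/√36 = 1.5000
z = (x̄−μ₀)/SE = (30.0−27)/1.5000 = 2.0000
p-value (two-sided) = 0.04550
At α=0.01: p ≥ α → fail to reject H₀

reject H₀: no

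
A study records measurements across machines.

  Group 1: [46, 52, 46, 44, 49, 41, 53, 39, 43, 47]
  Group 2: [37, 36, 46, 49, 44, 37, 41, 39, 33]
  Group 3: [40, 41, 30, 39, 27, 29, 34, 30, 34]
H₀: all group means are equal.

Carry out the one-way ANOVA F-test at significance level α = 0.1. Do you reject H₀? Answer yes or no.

Group means [46.00, 40.22, 33.78], grand mean 40.214
SSB = Σnᵢ(x̄ᵢ−x̄)² = 707.603; SSW = ΣΣ(x−x̄ᵢ)² = 615.111
MSB = 707.603/2 = 353.8016; MSW = 615.111/25 = 24.6044
F = MSB/MSW = 14.3796
df = (2, 25)
p-value (upper-tail) = 0.00007
At α=0.1: p < α → reject H₀

reject H₀: yes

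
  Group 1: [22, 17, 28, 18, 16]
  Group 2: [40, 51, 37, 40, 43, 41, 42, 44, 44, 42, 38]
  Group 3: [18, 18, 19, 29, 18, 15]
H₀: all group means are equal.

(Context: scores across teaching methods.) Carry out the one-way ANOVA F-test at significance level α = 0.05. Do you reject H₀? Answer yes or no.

reject H₀: yes

Group means [20.20, 42.00, 19.50], grand mean 30.909
SSB = Σnᵢ(x̄ᵢ−x̄)² = 2707.518; SSW = ΣΣ(x−x̄ᵢ)² = 354.300
MSB = 2707.518/2 = 1353.7591; MSW = 354.300/19 = 18.6474
F = MSB/MSW = 72.5979
df = (2, 19)
p-value (upper-tail) = 0.00000
At α=0.05: p < α → reject H₀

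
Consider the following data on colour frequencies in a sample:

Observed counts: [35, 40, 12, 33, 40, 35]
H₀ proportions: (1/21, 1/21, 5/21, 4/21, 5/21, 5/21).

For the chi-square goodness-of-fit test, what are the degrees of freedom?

df = k − 1 = 6 − 1 = 5

degrees of freedom = 5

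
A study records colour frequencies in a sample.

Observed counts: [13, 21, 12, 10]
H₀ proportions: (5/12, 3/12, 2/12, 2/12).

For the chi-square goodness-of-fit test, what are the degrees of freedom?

degrees of freedom = 3

df = k − 1 = 4 − 1 = 3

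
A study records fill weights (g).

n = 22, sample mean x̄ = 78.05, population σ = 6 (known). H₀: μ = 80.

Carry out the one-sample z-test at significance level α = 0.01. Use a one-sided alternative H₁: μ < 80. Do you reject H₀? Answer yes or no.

reject H₀: no

SE = σ/√n = 6/√22 = 1.2792
z = (x̄−μ₀)/SE = (78.05−80)/1.2792 = -1.5244
p-value (one-sided, H₁ less) = 0.06371
At α=0.01: p ≥ α → fail to reject H₀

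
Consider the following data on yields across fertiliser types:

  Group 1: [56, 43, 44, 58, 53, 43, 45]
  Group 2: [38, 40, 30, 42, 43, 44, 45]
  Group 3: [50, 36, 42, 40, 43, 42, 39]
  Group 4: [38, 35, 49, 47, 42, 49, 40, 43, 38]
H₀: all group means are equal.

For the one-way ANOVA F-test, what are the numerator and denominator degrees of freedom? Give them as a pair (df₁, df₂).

k = 4 groups, N = 30 total
df = (k−1, N−k) = (4−1, 30−4) = (3, 26)

degrees of freedom = [3, 26]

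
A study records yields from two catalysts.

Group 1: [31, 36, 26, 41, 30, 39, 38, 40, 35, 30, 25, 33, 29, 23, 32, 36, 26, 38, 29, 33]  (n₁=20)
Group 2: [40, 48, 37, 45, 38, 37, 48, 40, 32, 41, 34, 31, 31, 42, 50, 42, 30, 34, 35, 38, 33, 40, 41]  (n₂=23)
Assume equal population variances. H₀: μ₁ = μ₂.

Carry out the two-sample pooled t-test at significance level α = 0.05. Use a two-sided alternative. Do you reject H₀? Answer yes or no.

x̄₁=32.500, s₁=5.296, n₁=20
x̄₂=38.565, s₂=5.696, n₂=23
s_p² = [19·5.296² + 22·5.696²]/41 = 30.4062
SE = √(s_p²·(1/20+1/23)) = 1.6859
t = (32.500−38.565)/1.6859 = -3.5976
df = 41
p-value (two-sided) = 0.00086
At α=0.05: p < α → reject H₀

reject H₀: yes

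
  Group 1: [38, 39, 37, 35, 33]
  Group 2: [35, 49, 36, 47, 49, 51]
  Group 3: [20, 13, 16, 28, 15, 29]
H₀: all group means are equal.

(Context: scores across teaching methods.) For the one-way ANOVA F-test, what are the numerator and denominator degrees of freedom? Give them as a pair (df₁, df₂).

degrees of freedom = [2, 14]

k = 3 groups, N = 17 total
df = (k−1, N−k) = (3−1, 17−3) = (2, 14)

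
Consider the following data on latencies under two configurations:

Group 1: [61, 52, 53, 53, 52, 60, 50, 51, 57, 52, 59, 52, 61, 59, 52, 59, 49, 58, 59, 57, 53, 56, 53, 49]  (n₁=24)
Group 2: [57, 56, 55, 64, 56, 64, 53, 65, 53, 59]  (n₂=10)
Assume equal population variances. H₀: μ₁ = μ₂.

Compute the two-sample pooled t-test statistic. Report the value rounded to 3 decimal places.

test statistic = -2.146

x̄₁=54.875, s₁=3.916, n₁=24
x̄₂=58.200, s₂=4.590, n₂=10
s_p² = [23·3.916² + 9·4.590²]/32 = 16.9445
SE = √(s_p²·(1/24+1/10)) = 1.5493
t = (54.875−58.200)/1.5493 = -2.1461
df = 32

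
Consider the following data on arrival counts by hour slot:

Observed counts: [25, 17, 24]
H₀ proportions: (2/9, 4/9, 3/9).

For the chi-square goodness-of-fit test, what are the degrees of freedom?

df = k − 1 = 3 − 1 = 2

degrees of freedom = 2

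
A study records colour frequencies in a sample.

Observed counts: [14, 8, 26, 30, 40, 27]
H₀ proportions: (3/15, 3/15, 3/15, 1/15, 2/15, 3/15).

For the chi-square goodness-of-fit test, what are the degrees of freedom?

df = k − 1 = 6 − 1 = 5

degrees of freedom = 5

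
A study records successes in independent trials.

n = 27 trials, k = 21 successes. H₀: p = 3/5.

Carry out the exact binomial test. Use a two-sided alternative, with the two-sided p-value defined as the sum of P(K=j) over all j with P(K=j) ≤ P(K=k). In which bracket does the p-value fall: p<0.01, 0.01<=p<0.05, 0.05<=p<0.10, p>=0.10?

Exact binomial: n=27, k=21, p₀=3/5=0.6000
P(X=j) = C(n,j)·p₀^j·(1−p₀)^(n−j); p = Σ P(X=j) over j with P(X=j) ≤ P(X=21)
p-value (two-sided) = 0.07579
→ bracket: 0.05<=p<0.10

p-value bracket: 0.05<=p<0.10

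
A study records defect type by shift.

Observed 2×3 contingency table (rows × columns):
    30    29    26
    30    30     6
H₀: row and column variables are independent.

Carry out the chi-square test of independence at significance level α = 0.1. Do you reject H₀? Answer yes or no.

Row totals [85, 66], col totals [60, 59, 32], n=151
χ² = (30−33.77)²/33.77 + (29−33.21)²/33.21 + (26−18.01)²/18.01 + (30−26.23)²/26.23 + (30−25.79)²/25.79 + (6−13.99)²/13.99 = 10.2891
df = 2
p-value (upper-tail) = 0.00583
At α=0.1: p < α → reject H₀

reject H₀: yes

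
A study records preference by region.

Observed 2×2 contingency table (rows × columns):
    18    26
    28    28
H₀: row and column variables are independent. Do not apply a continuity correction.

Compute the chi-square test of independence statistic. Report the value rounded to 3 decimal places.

Row totals [44, 56], col totals [46, 54], n=100
χ² = (18−20.24)²/20.24 + (26−23.76)²/23.76 + (28−25.76)²/25.76 + (28−30.24)²/30.24 = 0.8198
df = 1

test statistic = 0.820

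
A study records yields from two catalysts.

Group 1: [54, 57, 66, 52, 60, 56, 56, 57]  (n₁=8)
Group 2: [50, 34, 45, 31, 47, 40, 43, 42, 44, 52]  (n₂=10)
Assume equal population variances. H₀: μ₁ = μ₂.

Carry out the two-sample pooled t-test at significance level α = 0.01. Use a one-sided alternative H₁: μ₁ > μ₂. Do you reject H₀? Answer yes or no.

x̄₁=57.250, s₁=4.234, n₁=8
x̄₂=42.800, s₂=6.546, n₂=10
s_p² = [7·4.234² + 9·6.546²]/16 = 31.9437
SE = √(s_p²·(1/8+1/10)) = 2.6809
t = (57.250−42.800)/2.6809 = 5.3899
df = 16
p-value (one-sided, H₁ greater) = 0.00003
At α=0.01: p < α → reject H₀

reject H₀: yes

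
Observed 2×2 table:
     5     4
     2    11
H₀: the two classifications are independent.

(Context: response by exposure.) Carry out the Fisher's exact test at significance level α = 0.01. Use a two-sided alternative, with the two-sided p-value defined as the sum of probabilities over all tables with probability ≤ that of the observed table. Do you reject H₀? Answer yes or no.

reject H₀: no

Margins: r₁=9, r₂=13, c₁=7, c₂=15, n=22
p_obs = C(9,5)·C(13,2)/C(22,7); sum pmf over tables with pmf ≤ p_obs
p-value (two-sided) = 0.07430
At α=0.01: p ≥ α → fail to reject H₀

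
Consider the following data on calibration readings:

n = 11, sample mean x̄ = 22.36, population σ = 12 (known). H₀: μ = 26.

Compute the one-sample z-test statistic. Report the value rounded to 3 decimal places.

test statistic = -1.006

SE = σ/√n = 12/√11 = 3.6181
z = (x̄−μ₀)/SE = (22.36−26)/3.6181 = -1.0060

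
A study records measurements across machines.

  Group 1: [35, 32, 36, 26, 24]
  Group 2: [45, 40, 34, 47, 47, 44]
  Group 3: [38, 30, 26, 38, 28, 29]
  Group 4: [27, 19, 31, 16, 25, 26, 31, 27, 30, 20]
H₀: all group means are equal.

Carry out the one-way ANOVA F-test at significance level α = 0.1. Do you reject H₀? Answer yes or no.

Group means [30.60, 42.83, 31.50, 25.20], grand mean 31.519
SSB = Σnᵢ(x̄ᵢ−x̄)² = 1171.607; SSW = ΣΣ(x−x̄ᵢ)² = 625.133
MSB = 1171.607/3 = 390.5358; MSW = 625.133/23 = 27.1797
F = MSB/MSW = 14.3687
df = (3, 23)
p-value (upper-tail) = 0.00002
At α=0.1: p < α → reject H₀

reject H₀: yes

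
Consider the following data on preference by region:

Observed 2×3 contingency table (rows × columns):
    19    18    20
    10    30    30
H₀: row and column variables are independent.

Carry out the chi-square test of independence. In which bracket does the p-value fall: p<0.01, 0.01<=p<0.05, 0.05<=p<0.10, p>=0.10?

p-value bracket: 0.01<=p<0.05

Row totals [57, 70], col totals [29, 48, 50], n=127
χ² = (19−13.02)²/13.02 + (18−21.54)²/21.54 + (20−22.44)²/22.44 + (10−15.98)²/15.98 + (30−26.46)²/26.46 + (30−27.56)²/27.56 = 6.5308
df = 2
p-value (upper-tail) = 0.03818
→ bracket: 0.01<=p<0.05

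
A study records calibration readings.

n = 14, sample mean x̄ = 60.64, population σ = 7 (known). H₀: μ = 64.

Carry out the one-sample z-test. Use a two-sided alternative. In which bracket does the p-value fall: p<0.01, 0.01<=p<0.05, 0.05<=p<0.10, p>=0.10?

SE = σ/√n = 7/√14 = 1.8708
z = (x̄−μ₀)/SE = (60.64−64)/1.8708 = -1.7960
p-value (two-sided) = 0.07250
→ bracket: 0.05<=p<0.10

p-value bracket: 0.05<=p<0.10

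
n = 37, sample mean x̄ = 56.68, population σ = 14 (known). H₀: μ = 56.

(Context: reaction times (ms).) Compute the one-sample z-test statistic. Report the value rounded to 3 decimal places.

test statistic = 0.295

SE = σ/√n = 14/√37 = 2.3016
z = (x̄−μ₀)/SE = (56.68−56)/2.3016 = 0.2954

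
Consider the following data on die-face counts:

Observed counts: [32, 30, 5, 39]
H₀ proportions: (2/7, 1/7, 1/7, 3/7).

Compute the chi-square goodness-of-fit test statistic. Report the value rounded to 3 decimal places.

n = 106; E_i = n·p_i = [30.29, 15.14, 15.14, 45.43]
χ² = (32−30.29)²/30.29 + (30−15.14)²/15.14 + (5−15.14)²/15.14 + (39−45.43)²/45.43 = 22.3774
df = 3

test statistic = 22.377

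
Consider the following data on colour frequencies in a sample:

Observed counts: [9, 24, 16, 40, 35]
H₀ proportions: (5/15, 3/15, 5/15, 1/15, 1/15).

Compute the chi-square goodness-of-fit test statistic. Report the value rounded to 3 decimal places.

test statistic = 249.113

n = 124; E_i = n·p_i = [41.33, 24.80, 41.33, 8.27, 8.27]
χ² = (9−41.33)²/41.33 + (24−24.80)²/24.80 + (16−41.33)²/41.33 + (40−8.27)²/8.27 + (35−8.27)²/8.27 = 249.1129
df = 4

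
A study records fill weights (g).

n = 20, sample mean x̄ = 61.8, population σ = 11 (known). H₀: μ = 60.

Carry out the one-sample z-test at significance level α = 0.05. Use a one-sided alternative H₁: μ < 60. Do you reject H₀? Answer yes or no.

reject H₀: no

SE = σ/√n = 11/√20 = 2.4597
z = (x̄−μ₀)/SE = (61.8−60)/2.4597 = 0.7318
p-value (one-sided, H₁ less) = 0.76786
At α=0.05: p ≥ α → fail to reject H₀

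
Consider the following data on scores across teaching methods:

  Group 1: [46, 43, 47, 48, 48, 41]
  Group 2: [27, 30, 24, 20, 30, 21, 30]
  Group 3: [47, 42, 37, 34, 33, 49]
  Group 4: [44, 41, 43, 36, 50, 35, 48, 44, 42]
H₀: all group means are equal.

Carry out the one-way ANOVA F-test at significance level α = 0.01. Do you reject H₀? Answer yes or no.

Group means [45.50, 26.00, 40.33, 42.56], grand mean 38.571
SSB = Σnᵢ(x̄ᵢ−x̄)² = 1555.802; SSW = ΣΣ(x−x̄ᵢ)² = 575.056
MSB = 1555.802/3 = 518.6005; MSW = 575.056/24 = 23.9606
F = MSB/MSW = 21.6438
df = (3, 24)
p-value (upper-tail) = 0.00000
At α=0.01: p < α → reject H₀

reject H₀: yes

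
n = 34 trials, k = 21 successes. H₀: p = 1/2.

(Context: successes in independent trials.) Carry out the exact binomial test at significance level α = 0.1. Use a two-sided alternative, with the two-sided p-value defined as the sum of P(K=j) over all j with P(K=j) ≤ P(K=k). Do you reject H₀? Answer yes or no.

reject H₀: no

Exact binomial: n=34, k=21, p₀=1/2=0.5000
P(X=j) = C(n,j)·p₀^j·(1−p₀)^(n−j); p = Σ P(X=j) over j with P(X=j) ≤ P(X=21)
p-value (two-sided) = 0.22948
At α=0.1: p ≥ α → fail to reject H₀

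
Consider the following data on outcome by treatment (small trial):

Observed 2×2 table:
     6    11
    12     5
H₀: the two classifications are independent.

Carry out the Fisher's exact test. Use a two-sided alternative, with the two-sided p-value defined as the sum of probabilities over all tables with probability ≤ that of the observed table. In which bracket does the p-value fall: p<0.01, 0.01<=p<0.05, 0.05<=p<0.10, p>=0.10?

p-value bracket: 0.05<=p<0.10

Margins: r₁=17, r₂=17, c₁=18, c₂=16, n=34
p_obs = C(17,6)·C(17,12)/C(34,18); sum pmf over tables with pmf ≤ p_obs
p-value (two-sided) = 0.08441
→ bracket: 0.05<=p<0.10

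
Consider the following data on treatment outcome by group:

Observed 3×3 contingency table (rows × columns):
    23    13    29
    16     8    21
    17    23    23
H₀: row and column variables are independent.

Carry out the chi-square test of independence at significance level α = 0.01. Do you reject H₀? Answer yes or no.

reject H₀: no

Row totals [65, 45, 63], col totals [56, 44, 73], n=173
χ² = (23−21.04)²/21.04 + (13−16.53)²/16.53 + (29−27.43)²/27.43 + (16−14.57)²/14.57 + (8−11.45)²/11.45 + (21−18.99)²/18.99 + (17−20.39)²/20.39 + (23−16.02)²/16.02 + (23−26.58)²/26.58 = 6.5039
df = 4
p-value (upper-tail) = 0.16454
At α=0.01: p ≥ α → fail to reject H₀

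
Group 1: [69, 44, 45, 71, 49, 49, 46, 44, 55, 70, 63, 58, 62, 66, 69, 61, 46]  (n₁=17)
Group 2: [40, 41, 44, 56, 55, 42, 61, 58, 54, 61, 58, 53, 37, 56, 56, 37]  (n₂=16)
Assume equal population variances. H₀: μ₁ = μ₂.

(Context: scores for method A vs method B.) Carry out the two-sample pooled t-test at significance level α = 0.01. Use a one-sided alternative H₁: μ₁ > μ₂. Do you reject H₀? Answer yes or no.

reject H₀: no

x̄₁=56.882, s₁=10.210, n₁=17
x̄₂=50.562, s₂=8.725, n₂=16
s_p² = [16·10.210² + 15·8.725²]/31 = 90.6356
SE = √(s_p²·(1/17+1/16)) = 3.3161
t = (56.882−50.562)/3.3161 = 1.9058
df = 31
p-value (one-sided, H₁ greater) = 0.03299
At α=0.01: p ≥ α → fail to reject H₀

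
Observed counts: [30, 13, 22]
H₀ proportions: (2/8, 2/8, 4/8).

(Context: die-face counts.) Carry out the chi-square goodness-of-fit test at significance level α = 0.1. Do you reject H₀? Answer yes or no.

reject H₀: yes

n = 65; E_i = n·p_i = [16.25, 16.25, 32.50]
χ² = (30−16.25)²/16.25 + (13−16.25)²/16.25 + (22−32.50)²/32.50 = 15.6769
df = 2
p-value (upper-tail) = 0.00039
At α=0.1: p < α → reject H₀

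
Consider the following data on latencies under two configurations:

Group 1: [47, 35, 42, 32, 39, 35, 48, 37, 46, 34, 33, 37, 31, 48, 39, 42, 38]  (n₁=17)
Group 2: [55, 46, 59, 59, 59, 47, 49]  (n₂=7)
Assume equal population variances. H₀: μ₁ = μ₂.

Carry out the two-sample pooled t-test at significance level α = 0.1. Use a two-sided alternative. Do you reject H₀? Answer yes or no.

x̄₁=39.000, s₁=5.635, n₁=17
x̄₂=53.429, s₂=5.940, n₂=7
s_p² = [16·5.635² + 6·5.940²]/22 = 32.7143
SE = √(s_p²·(1/17+1/7)) = 2.5686
t = (39.000−53.429)/2.5686 = -5.6172
df = 22
p-value (two-sided) = 0.00001
At α=0.1: p < α → reject H₀

reject H₀: yes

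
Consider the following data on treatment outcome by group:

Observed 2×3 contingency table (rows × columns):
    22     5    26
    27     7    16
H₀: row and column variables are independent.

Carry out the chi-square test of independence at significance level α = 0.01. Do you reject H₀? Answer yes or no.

Row totals [53, 50], col totals [49, 12, 42], n=103
χ² = (22−25.21)²/25.21 + (5−6.17)²/6.17 + (26−21.61)²/21.61 + (27−23.79)²/23.79 + (7−5.83)²/5.83 + (16−20.39)²/20.39 = 3.1398
df = 2
p-value (upper-tail) = 0.20807
At α=0.01: p ≥ α → fail to reject H₀

reject H₀: no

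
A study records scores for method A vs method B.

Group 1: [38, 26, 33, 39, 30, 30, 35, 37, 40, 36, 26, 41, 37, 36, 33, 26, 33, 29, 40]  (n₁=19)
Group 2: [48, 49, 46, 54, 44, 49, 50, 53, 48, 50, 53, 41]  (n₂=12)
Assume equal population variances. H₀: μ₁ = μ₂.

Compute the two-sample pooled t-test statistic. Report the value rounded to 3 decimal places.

test statistic = -8.832

x̄₁=33.947, s₁=4.949, n₁=19
x̄₂=48.750, s₂=3.793, n₂=12
s_p² = [18·4.949² + 11·3.793²]/29 = 20.6620
SE = √(s_p²·(1/19+1/12)) = 1.6761
t = (33.947−48.750)/1.6761 = -8.8316
df = 29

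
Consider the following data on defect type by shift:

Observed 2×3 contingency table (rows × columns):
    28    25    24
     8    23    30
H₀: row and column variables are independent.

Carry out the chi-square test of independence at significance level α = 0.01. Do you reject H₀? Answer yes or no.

Row totals [77, 61], col totals [36, 48, 54], n=138
χ² = (28−20.09)²/20.09 + (25−26.78)²/26.78 + (24−30.13)²/30.13 + (8−15.91)²/15.91 + (23−21.22)²/21.22 + (30−23.87)²/23.87 = 10.1424
df = 2
p-value (upper-tail) = 0.00627
At α=0.01: p < α → reject H₀

reject H₀: yes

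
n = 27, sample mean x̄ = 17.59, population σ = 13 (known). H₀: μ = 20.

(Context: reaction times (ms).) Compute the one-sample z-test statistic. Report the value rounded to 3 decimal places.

SE = σ/√n = 13/√27 = 2.5019
z = (x̄−μ₀)/SE = (17.59−20)/2.5019 = -0.9633

test statistic = -0.963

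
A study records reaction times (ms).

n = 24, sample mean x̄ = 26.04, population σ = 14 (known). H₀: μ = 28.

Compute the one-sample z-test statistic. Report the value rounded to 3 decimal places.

SE = σ/√n = 14/√24 = 2.8577
z = (x̄−μ₀)/SE = (26.04−28)/2.8577 = -0.6859

test statistic = -0.686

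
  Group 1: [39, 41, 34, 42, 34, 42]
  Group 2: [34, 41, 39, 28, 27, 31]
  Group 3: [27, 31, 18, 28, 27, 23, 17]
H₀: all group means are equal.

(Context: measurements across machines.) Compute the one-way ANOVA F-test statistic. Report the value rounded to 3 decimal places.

test statistic = 13.399

Group means [38.67, 33.33, 24.43], grand mean 31.737
SSB = Σnᵢ(x̄ᵢ−x̄)² = 677.303; SSW = ΣΣ(x−x̄ᵢ)² = 404.381
MSB = 677.303/2 = 338.6516; MSW = 404.381/16 = 25.2738
F = MSB/MSW = 13.3993
df = (2, 16)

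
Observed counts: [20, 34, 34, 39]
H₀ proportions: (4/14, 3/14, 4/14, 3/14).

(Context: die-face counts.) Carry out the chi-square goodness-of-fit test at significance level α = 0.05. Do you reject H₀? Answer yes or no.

reject H₀: yes

n = 127; E_i = n·p_i = [36.29, 27.21, 36.29, 27.21]
χ² = (20−36.29)²/36.29 + (34−27.21)²/27.21 + (34−36.29)²/36.29 + (39−27.21)²/27.21 = 14.2493
df = 3
p-value (upper-tail) = 0.00258
At α=0.05: p < α → reject H₀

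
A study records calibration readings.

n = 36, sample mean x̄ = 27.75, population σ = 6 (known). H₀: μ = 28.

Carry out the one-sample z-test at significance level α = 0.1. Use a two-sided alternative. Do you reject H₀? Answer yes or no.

SE = σ/√n = 6/√36 = 1.0000
z = (x̄−μ₀)/SE = (27.75−28)/1.0000 = -0.2500
p-value (two-sided) = 0.80259
At α=0.1: p ≥ α → fail to reject H₀

reject H₀: no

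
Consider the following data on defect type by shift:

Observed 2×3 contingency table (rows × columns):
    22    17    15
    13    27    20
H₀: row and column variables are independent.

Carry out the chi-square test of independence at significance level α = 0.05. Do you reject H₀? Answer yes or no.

reject H₀: no

Row totals [54, 60], col totals [35, 44, 35], n=114
χ² = (22−16.58)²/16.58 + (17−20.84)²/20.84 + (15−16.58)²/16.58 + (13−18.42)²/18.42 + (27−23.16)²/23.16 + (20−18.42)²/18.42 = 4.9994
df = 2
p-value (upper-tail) = 0.08211
At α=0.05: p ≥ α → fail to reject H₀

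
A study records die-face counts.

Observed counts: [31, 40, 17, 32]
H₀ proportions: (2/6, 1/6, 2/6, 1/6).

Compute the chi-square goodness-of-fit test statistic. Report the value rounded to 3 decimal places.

test statistic = 42.450

n = 120; E_i = n·p_i = [40.00, 20.00, 40.00, 20.00]
χ² = (31−40.00)²/40.00 + (40−20.00)²/20.00 + (17−40.00)²/40.00 + (32−20.00)²/20.00 = 42.4500
df = 3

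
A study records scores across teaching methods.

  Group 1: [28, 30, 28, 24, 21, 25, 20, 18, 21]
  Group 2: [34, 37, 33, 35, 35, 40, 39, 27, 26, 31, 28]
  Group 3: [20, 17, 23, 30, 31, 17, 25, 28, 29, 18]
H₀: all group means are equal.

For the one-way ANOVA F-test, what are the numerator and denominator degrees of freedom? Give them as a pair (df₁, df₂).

degrees of freedom = [2, 27]

k = 3 groups, N = 30 total
df = (k−1, N−k) = (3−1, 30−3) = (2, 27)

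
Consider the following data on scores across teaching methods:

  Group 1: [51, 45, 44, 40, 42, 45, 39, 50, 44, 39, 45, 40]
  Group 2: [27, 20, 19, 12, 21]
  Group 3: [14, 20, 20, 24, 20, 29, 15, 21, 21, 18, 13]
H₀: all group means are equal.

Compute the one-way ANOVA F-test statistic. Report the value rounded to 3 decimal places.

Group means [43.67, 19.80, 19.55], grand mean 29.929
SSB = Σnᵢ(x̄ᵢ−x̄)² = 3963.663; SSW = ΣΣ(x−x̄ᵢ)² = 498.194
MSB = 3963.663/2 = 1981.8316; MSW = 498.194/25 = 19.9278
F = MSB/MSW = 99.4508
df = (2, 25)

test statistic = 99.451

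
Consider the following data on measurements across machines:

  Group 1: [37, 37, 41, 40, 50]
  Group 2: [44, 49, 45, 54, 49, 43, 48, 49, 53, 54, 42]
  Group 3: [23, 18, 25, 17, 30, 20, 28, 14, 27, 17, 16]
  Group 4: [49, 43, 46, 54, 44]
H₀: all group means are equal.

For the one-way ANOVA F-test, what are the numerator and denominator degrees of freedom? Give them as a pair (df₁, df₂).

degrees of freedom = [3, 28]

k = 4 groups, N = 32 total
df = (k−1, N−k) = (4−1, 32−4) = (3, 28)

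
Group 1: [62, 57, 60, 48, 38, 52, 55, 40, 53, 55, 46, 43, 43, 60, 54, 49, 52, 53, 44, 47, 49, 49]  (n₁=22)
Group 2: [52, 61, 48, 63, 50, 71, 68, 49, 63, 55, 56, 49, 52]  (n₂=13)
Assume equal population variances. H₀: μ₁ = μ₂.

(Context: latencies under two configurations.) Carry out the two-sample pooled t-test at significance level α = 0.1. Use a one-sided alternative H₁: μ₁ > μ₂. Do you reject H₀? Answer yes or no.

x̄₁=50.409, s₁=6.515, n₁=22
x̄₂=56.692, s₂=7.729, n₂=13
s_p² = [21·6.515² + 12·7.729²]/33 = 48.7299
SE = √(s_p²·(1/22+1/13)) = 2.4420
t = (50.409−56.692)/2.4420 = -2.5730
df = 33
p-value (one-sided, H₁ greater) = 0.99262
At α=0.1: p ≥ α → fail to reject H₀

reject H₀: no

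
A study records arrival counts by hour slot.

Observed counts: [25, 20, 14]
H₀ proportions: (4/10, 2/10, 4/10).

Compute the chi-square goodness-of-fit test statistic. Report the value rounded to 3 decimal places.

n = 59; E_i = n·p_i = [23.60, 11.80, 23.60]
χ² = (25−23.60)²/23.60 + (20−11.80)²/11.80 + (14−23.60)²/23.60 = 9.6864
df = 2

test statistic = 9.686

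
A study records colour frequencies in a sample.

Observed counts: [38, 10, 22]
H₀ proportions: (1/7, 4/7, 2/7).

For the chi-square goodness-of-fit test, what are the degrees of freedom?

df = k − 1 = 3 − 1 = 2

degrees of freedom = 2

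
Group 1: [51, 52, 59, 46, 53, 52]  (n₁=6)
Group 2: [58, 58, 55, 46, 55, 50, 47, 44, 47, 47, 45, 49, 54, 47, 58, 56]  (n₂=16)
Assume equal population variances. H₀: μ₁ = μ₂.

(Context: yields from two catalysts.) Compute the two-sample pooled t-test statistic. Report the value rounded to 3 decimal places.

test statistic = 0.498

x̄₁=52.167, s₁=4.167, n₁=6
x̄₂=51.000, s₂=5.112, n₂=16
s_p² = [5·4.167² + 15·5.112²]/20 = 23.9417
SE = √(s_p²·(1/6+1/16)) = 2.3424
t = (52.167−51.000)/2.3424 = 0.4981
df = 20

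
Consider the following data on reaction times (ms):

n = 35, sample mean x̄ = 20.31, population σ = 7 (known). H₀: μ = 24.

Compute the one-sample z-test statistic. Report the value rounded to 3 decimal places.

SE = σ/√n = 7/√35 = 1.1832
z = (x̄−μ₀)/SE = (20.31−24)/1.1832 = -3.1186

test statistic = -3.119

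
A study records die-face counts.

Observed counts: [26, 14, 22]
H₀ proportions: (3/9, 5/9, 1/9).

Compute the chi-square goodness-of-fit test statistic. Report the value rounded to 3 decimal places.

n = 62; E_i = n·p_i = [20.67, 34.44, 6.89]
χ² = (26−20.67)²/20.67 + (14−34.44)²/34.44 + (22−6.89)²/6.89 = 46.6581
df = 2

test statistic = 46.658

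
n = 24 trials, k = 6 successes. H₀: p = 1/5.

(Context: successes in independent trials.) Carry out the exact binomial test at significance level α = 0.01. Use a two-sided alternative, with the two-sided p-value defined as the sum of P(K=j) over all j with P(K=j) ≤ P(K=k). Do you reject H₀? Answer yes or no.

Exact binomial: n=24, k=6, p₀=1/5=0.2000
P(X=j) = C(n,j)·p₀^j·(1−p₀)^(n−j); p = Σ P(X=j) over j with P(X=j) ≤ P(X=6)
p-value (two-sided) = 0.60797
At α=0.01: p ≥ α → fail to reject H₀

reject H₀: no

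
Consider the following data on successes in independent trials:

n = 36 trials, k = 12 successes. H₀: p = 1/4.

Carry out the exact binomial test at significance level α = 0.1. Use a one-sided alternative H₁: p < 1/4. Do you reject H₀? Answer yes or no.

Exact binomial: n=36, k=12, p₀=1/4=0.2500
P(X≤12) from Σ C(n,i)·p₀^i·(1−p₀)^(n−i)
p-value (one-sided, H₁ less) = 0.90779
At α=0.1: p ≥ α → fail to reject H₀

reject H₀: no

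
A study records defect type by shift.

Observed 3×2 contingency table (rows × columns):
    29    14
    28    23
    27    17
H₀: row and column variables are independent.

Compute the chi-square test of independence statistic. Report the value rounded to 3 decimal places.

Row totals [43, 51, 44], col totals [84, 54], n=138
χ² = (29−26.17)²/26.17 + (14−16.83)²/16.83 + (28−31.04)²/31.04 + (23−19.96)²/19.96 + (27−26.78)²/26.78 + (17−17.22)²/17.22 = 1.5468
df = 2

test statistic = 1.547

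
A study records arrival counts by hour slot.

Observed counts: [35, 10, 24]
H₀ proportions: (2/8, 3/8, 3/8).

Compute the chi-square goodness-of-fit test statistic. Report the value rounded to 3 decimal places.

test statistic = 28.140

n = 69; E_i = n·p_i = [17.25, 25.88, 25.88]
χ² = (35−17.25)²/17.25 + (10−25.88)²/25.88 + (24−25.88)²/25.88 = 28.1401
df = 2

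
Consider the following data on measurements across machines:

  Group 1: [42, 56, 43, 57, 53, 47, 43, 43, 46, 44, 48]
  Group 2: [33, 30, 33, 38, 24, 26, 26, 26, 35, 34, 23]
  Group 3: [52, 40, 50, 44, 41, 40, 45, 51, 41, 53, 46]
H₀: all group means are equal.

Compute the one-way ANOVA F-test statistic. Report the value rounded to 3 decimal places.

Group means [47.45, 29.82, 45.73], grand mean 41.000
SSB = Σnᵢ(x̄ᵢ−x̄)² = 2079.455; SSW = ΣΣ(x−x̄ᵢ)² = 806.545
MSB = 2079.455/2 = 1039.7273; MSW = 806.545/30 = 26.8848
F = MSB/MSW = 38.6734
df = (2, 30)

test statistic = 38.673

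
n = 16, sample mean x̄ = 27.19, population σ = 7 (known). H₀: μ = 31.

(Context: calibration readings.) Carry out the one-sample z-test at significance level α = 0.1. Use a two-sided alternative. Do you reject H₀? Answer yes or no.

reject H₀: yes

SE = σ/√n = 7/√16 = 1.7500
z = (x̄−μ₀)/SE = (27.19−31)/1.7500 = -2.1771
p-value (two-sided) = 0.02947
At α=0.1: p < α → reject H₀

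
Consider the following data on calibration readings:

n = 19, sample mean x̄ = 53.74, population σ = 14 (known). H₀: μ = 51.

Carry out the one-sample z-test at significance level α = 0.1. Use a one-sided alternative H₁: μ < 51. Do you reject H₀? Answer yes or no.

reject H₀: no

SE = σ/√n = 14/√19 = 3.2118
z = (x̄−μ₀)/SE = (53.74−51)/3.2118 = 0.8531
p-value (one-sided, H₁ less) = 0.80320
At α=0.1: p ≥ α → fail to reject H₀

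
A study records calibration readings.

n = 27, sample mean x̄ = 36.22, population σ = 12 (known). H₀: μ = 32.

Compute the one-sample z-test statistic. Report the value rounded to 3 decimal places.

test statistic = 1.827

SE = σ/√n = 12/√27 = 2.3094
z = (x̄−μ₀)/SE = (36.22−32)/2.3094 = 1.8273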